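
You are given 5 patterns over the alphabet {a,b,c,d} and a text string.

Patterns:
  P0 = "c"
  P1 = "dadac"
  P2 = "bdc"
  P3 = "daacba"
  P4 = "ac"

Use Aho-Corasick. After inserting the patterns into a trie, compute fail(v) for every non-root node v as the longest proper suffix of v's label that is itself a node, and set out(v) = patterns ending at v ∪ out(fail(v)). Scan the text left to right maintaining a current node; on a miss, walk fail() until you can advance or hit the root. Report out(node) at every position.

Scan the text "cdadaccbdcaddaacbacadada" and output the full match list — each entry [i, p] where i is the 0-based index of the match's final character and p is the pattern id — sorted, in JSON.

Build:
Trie nodes:
  0='ε' goto a→14 b→7 c→1 d→2
  1='c' goto ·  ←P0
  2='d' goto a→3
  3='da' goto a→10 d→4
  4='dad' goto a→5
  5='dada' goto c→6
  6='dadac' goto ·  ←P1
  7='b' goto d→8
  8='bd' goto c→9
  9='bdc' goto ·  ←P2
  10='daa' goto c→11
  11='daac' goto b→12
  12='daacb' goto a→13
  13='daacba' goto ·  ←P3
  14='a' goto c→15
  15='ac' goto ·  ←P4

BFS fail/out derivation:
  fail(1) 'c': from fail(0)=0 chase 'c': 0 ⇒ 0;  out={0}∪out(0)={0}
  fail(2) 'd': from fail(0)=0 chase 'd': 0 ⇒ 0;  out=∅∪out(0)=∅
  fail(7) 'b': from fail(0)=0 chase 'b': 0 ⇒ 0;  out=∅∪out(0)=∅
  fail(14) 'a': from fail(0)=0 chase 'a': 0 ⇒ 0;  out=∅∪out(0)=∅
  fail(3) 'da': from fail(2)=0 chase 'a': 0 ⇒ 14;  out=∅∪out(14)=∅
  fail(8) 'bd': from fail(7)=0 chase 'd': 0 ⇒ 2;  out=∅∪out(2)=∅
  fail(15) 'ac': from fail(14)=0 chase 'c': 0 ⇒ 1;  out={4}∪out(1)={0,4}
  fail(4) 'dad': from fail(3)=14 chase 'd': 14→0 ⇒ 2;  out=∅∪out(2)=∅
  fail(9) 'bdc': from fail(8)=2 chase 'c': 2→0 ⇒ 1;  out={2}∪out(1)={0,2}
  fail(10) 'daa': from fail(3)=14 chase 'a': 14→0 ⇒ 14;  out=∅∪out(14)=∅
  fail(5) 'dada': from fail(4)=2 chase 'a': 2 ⇒ 3;  out=∅∪out(3)=∅
  fail(11) 'daac': from fail(10)=14 chase 'c': 14 ⇒ 15;  out=∅∪out(15)={0,4}
  fail(6) 'dadac': from fail(5)=3 chase 'c': 3→14 ⇒ 15;  out={1}∪out(15)={0,1,4}
  fail(12) 'daacb': from fail(11)=15 chase 'b': 15→1→0 ⇒ 7;  out=∅∪out(7)=∅
  fail(13) 'daacba': from fail(12)=7 chase 'a': 7→0 ⇒ 14;  out={3}∪out(14)={3}

Text stream:
i=0 'c': node 0→1  ** P0@[0:0]
i=1 'd': node 1→2 (via fail)
i=2 'a': node 2→3
i=3 'd': node 3→4
i=4 'a': node 4→5
i=5 'c': node 5→6  ** P0@[5:5],P1@[1:5],P4@[4:5]
i=6 'c': node 6→1 (via fail)  ** P0@[6:6]
i=7 'b': node 1→7 (via fail)
i=8 'd': node 7→8
i=9 'c': node 8→9  ** P0@[9:9],P2@[7:9]
i=10 'a': node 9→14 (via fail)
i=11 'd': node 14→2 (via fail)
i=12 'd': node 2→2 (via fail)
i=13 'a': node 2→3
i=14 'a': node 3→10
i=15 'c': node 10→11  ** P0@[15:15],P4@[14:15]
i=16 'b': node 11→12
i=17 'a': node 12→13  ** P3@[12:17]
i=18 'c': node 13→15 (via fail)  ** P0@[18:18],P4@[17:18]
i=19 'a': node 15→14 (via fail)
i=20 'd': node 14→2 (via fail)
i=21 'a': node 2→3
i=22 'd': node 3→4
i=23 'a': node 4→5

Matches: [[0,0],[5,0],[5,1],[5,4],[6,0],[9,0],[9,2],[15,0],[15,4],[17,3],[18,0],[18,4]]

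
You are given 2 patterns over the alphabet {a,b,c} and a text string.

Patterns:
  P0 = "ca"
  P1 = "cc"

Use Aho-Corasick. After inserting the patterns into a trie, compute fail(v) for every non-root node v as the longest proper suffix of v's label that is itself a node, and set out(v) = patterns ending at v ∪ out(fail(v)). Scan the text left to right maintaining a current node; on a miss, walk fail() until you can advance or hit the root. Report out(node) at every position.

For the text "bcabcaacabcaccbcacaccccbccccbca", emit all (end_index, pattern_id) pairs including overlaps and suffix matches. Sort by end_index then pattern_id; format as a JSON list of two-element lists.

Construct AC machine:
Trie (insert patterns):
  0='ε' goto c→1
  1='c' goto a→2 c→3
  2='ca' goto ·  ←P0
  3='cc' goto ·  ←P1

BFS fail/out derivation:
  n1('c'): parent n0 fail=0; on 'c' 0 → fail=0;  out ∅∪∅=∅
  n2('ca'): parent n1 fail=0; on 'a' 0 → fail=0;  out {0}∪∅={0}
  n3('cc'): parent n1 fail=0; on 'c' 0 → fail=1;  out {1}∪∅={1}

Run:
pos 0 'b': at 0
pos 1 'c': at 1
pos 2 'a': at 2  → match P0@[1:2]
pos 3 'b': at 0 ·f
pos 4 'c': at 1
pos 5 'a': at 2  → match P0@[4:5]
pos 6 'a': at 0 ·f
pos 7 'c': at 1
pos 8 'a': at 2  → match P0@[7:8]
pos 9 'b': at 0 ·f
pos 10 'c': at 1
pos 11 'a': at 2  → match P0@[10:11]
pos 12 'c': at 1 ·f
pos 13 'c': at 3  → match P1@[12:13]
pos 14 'b': at 0 ·f
pos 15 'c': at 1
pos 16 'a': at 2  → match P0@[15:16]
pos 17 'c': at 1 ·f
pos 18 'a': at 2  → match P0@[17:18]
pos 19 'c': at 1 ·f
pos 20 'c': at 3  → match P1@[19:20]
pos 21 'c': at 3 ·f  → match P1@[20:21]
pos 22 'c': at 3 ·f  → match P1@[21:22]
pos 23 'b': at 0 ·f
pos 24 'c': at 1
pos 25 'c': at 3  → match P1@[24:25]
pos 26 'c': at 3 ·f  → match P1@[25:26]
pos 27 'c': at 3 ·f  → match P1@[26:27]
pos 28 'b': at 0 ·f
pos 29 'c': at 1
pos 30 'a': at 2  → match P0@[29:30]

Result: [[2,0],[5,0],[8,0],[11,0],[13,1],[16,0],[18,0],[20,1],[21,1],[22,1],[25,1],[26,1],[27,1],[30,0]]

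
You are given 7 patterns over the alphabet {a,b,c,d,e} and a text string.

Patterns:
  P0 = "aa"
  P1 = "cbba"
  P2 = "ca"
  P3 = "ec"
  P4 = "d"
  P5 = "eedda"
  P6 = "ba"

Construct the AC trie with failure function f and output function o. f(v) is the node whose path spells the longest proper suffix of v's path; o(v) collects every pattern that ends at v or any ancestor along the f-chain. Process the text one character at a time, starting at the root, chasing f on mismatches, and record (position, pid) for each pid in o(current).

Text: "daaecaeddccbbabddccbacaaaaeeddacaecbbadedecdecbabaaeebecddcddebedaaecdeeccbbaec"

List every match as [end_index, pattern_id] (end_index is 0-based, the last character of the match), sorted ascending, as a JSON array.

Build automaton:
Trie (insert patterns):
  n0 'ε': a→1 b→15 c→3 d→10 e→8
  n1 'a': a→2
  n2 'aa': ·  ←P0
  n3 'c': a→7 b→4
  n4 'cb': b→5
  n5 'cbb': a→6
  n6 'cbba': ·  ←P1
  n7 'ca': ·  ←P2
  n8 'e': c→9 e→11
  n9 'ec': ·  ←P3
  n10 'd': ·  ←P4
  n11 'ee': d→12
  n12 'eed': d→13
  n13 'eedd': a→14
  n14 'eedda': ·  ←P5
  n15 'b': a→16
  n16 'ba': ·  ←P6

BFS fail/out derivation:
  n1('a'): parent n0 fail=0; on 'a' 0 → fail=0;  out ∅∪∅=∅
  n3('c'): parent n0 fail=0; on 'c' 0 → fail=0;  out ∅∪∅=∅
  n8('e'): parent n0 fail=0; on 'e' 0 → fail=0;  out ∅∪∅=∅
  n10('d'): parent n0 fail=0; on 'd' 0 → fail=0;  out {4}∪∅={4}
  n15('b'): parent n0 fail=0; on 'b' 0 → fail=0;  out ∅∪∅=∅
  n2('aa'): parent n1 fail=0; on 'a' 0 → fail=1;  out {0}∪∅={0}
  n4('cb'): parent n3 fail=0; on 'b' 0 → fail=15;  out ∅∪∅=∅
  n7('ca'): parent n3 fail=0; on 'a' 0 → fail=1;  out {2}∪∅={2}
  n9('ec'): parent n8 fail=0; on 'c' 0 → fail=3;  out {3}∪∅={3}
  n11('ee'): parent n8 fail=0; on 'e' 0 → fail=8;  out ∅∪∅=∅
  n16('ba'): parent n15 fail=0; on 'a' 0 → fail=1;  out {6}∪∅={6}
  n5('cbb'): parent n4 fail=15; on 'b' 15→0 → fail=15;  out ∅∪∅=∅
  n12('eed'): parent n11 fail=8; on 'd' 8→0 → fail=10;  out ∅∪{4}={4}
  n6('cbba'): parent n5 fail=15; on 'a' 15 → fail=16;  out {1}∪{6}={1,6}
  n13('eedd'): parent n12 fail=10; on 'd' 10→0 → fail=10;  out ∅∪{4}={4}
  n14('eedda'): parent n13 fail=10; on 'a' 10→0 → fail=1;  out {5}∪∅={5}

Text stream:
pos 0 'd': at 10  emit P4@[0:0]
pos 1 'a': at 1 ·f
pos 2 'a': at 2  emit P0@[1:2]
pos 3 'e': at 8 ·f
pos 4 'c': at 9  emit P3@[3:4]
pos 5 'a': at 7 ·f  emit P2@[4:5]
pos 6 'e': at 8 ·f
pos 7 'd': at 10 ·f  emit P4@[7:7]
pos 8 'd': at 10 ·f  emit P4@[8:8]
pos 9 'c': at 3 ·f
pos 10 'c': at 3 ·f
pos 11 'b': at 4
pos 12 'b': at 5
pos 13 'a': at 6  emit P1@[10:13],P6@[12:13]
pos 14 'b': at 15 ·f
pos 15 'd': at 10 ·f  emit P4@[15:15]
pos 16 'd': at 10 ·f  emit P4@[16:16]
pos 17 'c': at 3 ·f
pos 18 'c': at 3 ·f
pos 19 'b': at 4
pos 20 'a': at 16 ·f  emit P6@[19:20]
pos 21 'c': at 3 ·f
pos 22 'a': at 7  emit P2@[21:22]
pos 23 'a': at 2 ·f  emit P0@[22:23]
pos 24 'a': at 2 ·f  emit P0@[23:24]
pos 25 'a': at 2 ·f  emit P0@[24:25]
pos 26 'e': at 8 ·f
pos 27 'e': at 11
pos 28 'd': at 12  emit P4@[28:28]
pos 29 'd': at 13  emit P4@[29:29]
pos 30 'a': at 14  emit P5@[26:30]
pos 31 'c': at 3 ·f
pos 32 'a': at 7  emit P2@[31:32]
pos 33 'e': at 8 ·f
pos 34 'c': at 9  emit P3@[33:34]
pos 35 'b': at 4 ·f
pos 36 'b': at 5
pos 37 'a': at 6  emit P1@[34:37],P6@[36:37]
pos 38 'd': at 10 ·f  emit P4@[38:38]
pos 39 'e': at 8 ·f
pos 40 'd': at 10 ·f  emit P4@[40:40]
pos 41 'e': at 8 ·f
pos 42 'c': at 9  emit P3@[41:42]
pos 43 'd': at 10 ·f  emit P4@[43:43]
pos 44 'e': at 8 ·f
pos 45 'c': at 9  emit P3@[44:45]
pos 46 'b': at 4 ·f
pos 47 'a': at 16 ·f  emit P6@[46:47]
pos 48 'b': at 15 ·f
pos 49 'a': at 16  emit P6@[48:49]
pos 50 'a': at 2 ·f  emit P0@[49:50]
pos 51 'e': at 8 ·f
pos 52 'e': at 11
pos 53 'b': at 15 ·f
pos 54 'e': at 8 ·f
pos 55 'c': at 9  emit P3@[54:55]
pos 56 'd': at 10 ·f  emit P4@[56:56]
pos 57 'd': at 10 ·f  emit P4@[57:57]
pos 58 'c': at 3 ·f
pos 59 'd': at 10 ·f  emit P4@[59:59]
pos 60 'd': at 10 ·f  emit P4@[60:60]
pos 61 'e': at 8 ·f
pos 62 'b': at 15 ·f
pos 63 'e': at 8 ·f
pos 64 'd': at 10 ·f  emit P4@[64:64]
pos 65 'a': at 1 ·f
pos 66 'a': at 2  emit P0@[65:66]
pos 67 'e': at 8 ·f
pos 68 'c': at 9  emit P3@[67:68]
pos 69 'd': at 10 ·f  emit P4@[69:69]
pos 70 'e': at 8 ·f
pos 71 'e': at 11
pos 72 'c': at 9 ·f  emit P3@[71:72]
pos 73 'c': at 3 ·f
pos 74 'b': at 4
pos 75 'b': at 5
pos 76 'a': at 6  emit P1@[73:76],P6@[75:76]
pos 77 'e': at 8 ·f
pos 78 'c': at 9  emit P3@[77:78]

All matches (sorted): [[0,4],[2,0],[4,3],[5,2],[7,4],[8,4],[13,1],[13,6],[15,4],[16,4],[20,6],[22,2],[23,0],[24,0],[25,0],[28,4],[29,4],[30,5],[32,2],[34,3],[37,1],[37,6],[38,4],[40,4],[42,3],[43,4],[45,3],[47,6],[49,6],[50,0],[55,3],[56,4],[57,4],[59,4],[60,4],[64,4],[66,0],[68,3],[69,4],[72,3],[76,1],[76,6],[78,3]]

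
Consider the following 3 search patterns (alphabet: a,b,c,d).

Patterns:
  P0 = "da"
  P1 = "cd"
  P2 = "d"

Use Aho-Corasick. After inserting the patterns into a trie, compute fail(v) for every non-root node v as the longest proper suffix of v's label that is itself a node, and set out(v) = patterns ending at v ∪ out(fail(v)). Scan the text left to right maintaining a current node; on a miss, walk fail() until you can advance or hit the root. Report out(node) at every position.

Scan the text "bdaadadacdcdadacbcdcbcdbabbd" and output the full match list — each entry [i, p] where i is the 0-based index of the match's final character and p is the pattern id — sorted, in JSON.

Build automaton:
Trie nodes:
  0='ε' goto c→3 d→1
  1='d' goto a→2  [P2 ends]
  2='da' goto ·  [P0 ends]
  3='c' goto d→4
  4='cd' goto ·  [P1 ends]

BFS fail/out derivation:
  n1('d'): parent n0 fail=0; on 'd' 0 → fail=0;  out {2}∪∅={2}
  n3('c'): parent n0 fail=0; on 'c' 0 → fail=0;  out ∅∪∅=∅
  n2('da'): parent n1 fail=0; on 'a' 0 → fail=0;  out {0}∪∅={0}
  n4('cd'): parent n3 fail=0; on 'd' 0 → fail=1;  out {1}∪{2}={1,2}

Text stream:
[0] read 'b'  n0⇒n0
[1] read 'd'  n0⇒n1  → match P2@[1:1]
[2] read 'a'  n1⇒n2  → match P0@[1:2]
[3] read 'a'  n2⇒n0 (via fail)
[4] read 'd'  n0⇒n1  → match P2@[4:4]
[5] read 'a'  n1⇒n2  → match P0@[4:5]
[6] read 'd'  n2⇒n1 (via fail)  → match P2@[6:6]
[7] read 'a'  n1⇒n2  → match P0@[6:7]
[8] read 'c'  n2⇒n3 (via fail)
[9] read 'd'  n3⇒n4  → match P1@[8:9],P2@[9:9]
[10] read 'c'  n4⇒n3 (via fail)
[11] read 'd'  n3⇒n4  → match P1@[10:11],P2@[11:11]
[12] read 'a'  n4⇒n2 (via fail)  → match P0@[11:12]
[13] read 'd'  n2⇒n1 (via fail)  → match P2@[13:13]
[14] read 'a'  n1⇒n2  → match P0@[13:14]
[15] read 'c'  n2⇒n3 (via fail)
[16] read 'b'  n3⇒n0 (via fail)
[17] read 'c'  n0⇒n3
[18] read 'd'  n3⇒n4  → match P1@[17:18],P2@[18:18]
[19] read 'c'  n4⇒n3 (via fail)
[20] read 'b'  n3⇒n0 (via fail)
[21] read 'c'  n0⇒n3
[22] read 'd'  n3⇒n4  → match P1@[21:22],P2@[22:22]
[23] read 'b'  n4⇒n0 (via fail)
[24] read 'a'  n0⇒n0
[25] read 'b'  n0⇒n0
[26] read 'b'  n0⇒n0
[27] read 'd'  n0⇒n1  → match P2@[27:27]

Matches: [[1,2],[2,0],[4,2],[5,0],[6,2],[7,0],[9,1],[9,2],[11,1],[11,2],[12,0],[13,2],[14,0],[18,1],[18,2],[22,1],[22,2],[27,2]]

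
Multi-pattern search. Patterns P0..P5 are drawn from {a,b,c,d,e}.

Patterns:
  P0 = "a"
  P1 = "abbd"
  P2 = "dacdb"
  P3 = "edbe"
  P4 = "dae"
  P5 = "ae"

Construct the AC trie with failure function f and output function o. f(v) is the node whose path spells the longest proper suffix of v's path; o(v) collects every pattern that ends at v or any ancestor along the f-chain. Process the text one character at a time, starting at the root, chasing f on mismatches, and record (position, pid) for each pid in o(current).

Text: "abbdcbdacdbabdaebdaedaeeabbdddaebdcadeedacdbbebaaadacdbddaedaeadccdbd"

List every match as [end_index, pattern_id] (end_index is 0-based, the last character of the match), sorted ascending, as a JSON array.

Build automaton:
Trie (insert patterns):
  n0 'ε': a→1 d→5 e→10
  n1 'a': b→2 e→15  [P0 ends]
  n2 'ab': b→3
  n3 'abb': d→4
  n4 'abbd': ·  [P1 ends]
  n5 'd': a→6
  n6 'da': c→7 e→14
  n7 'dac': d→8
  n8 'dacd': b→9
  n9 'dacdb': ·  [P2 ends]
  n10 'e': d→11
  n11 'ed': b→12
  n12 'edb': e→13
  n13 'edbe': ·  [P3 ends]
  n14 'dae': ·  [P4 ends]
  n15 'ae': ·  [P5 ends]

BFS fail/out derivation:
  fail(1) 'a': from fail(0)=0 chase 'a': 0 ⇒ 0;  out={0}∪out(0)={0}
  fail(5) 'd': from fail(0)=0 chase 'd': 0 ⇒ 0;  out=∅∪out(0)=∅
  fail(10) 'e': from fail(0)=0 chase 'e': 0 ⇒ 0;  out=∅∪out(0)=∅
  fail(2) 'ab': from fail(1)=0 chase 'b': 0 ⇒ 0;  out=∅∪out(0)=∅
  fail(6) 'da': from fail(5)=0 chase 'a': 0 ⇒ 1;  out=∅∪out(1)={0}
  fail(11) 'ed': from fail(10)=0 chase 'd': 0 ⇒ 5;  out=∅∪out(5)=∅
  fail(15) 'ae': from fail(1)=0 chase 'e': 0 ⇒ 10;  out={5}∪out(10)={5}
  fail(3) 'abb': from fail(2)=0 chase 'b': 0 ⇒ 0;  out=∅∪out(0)=∅
  fail(7) 'dac': from fail(6)=1 chase 'c': 1→0 ⇒ 0;  out=∅∪out(0)=∅
  fail(12) 'edb': from fail(11)=5 chase 'b': 5→0 ⇒ 0;  out=∅∪out(0)=∅
  fail(14) 'dae': from fail(6)=1 chase 'e': 1 ⇒ 15;  out={4}∪out(15)={4,5}
  fail(4) 'abbd': from fail(3)=0 chase 'd': 0 ⇒ 5;  out={1}∪out(5)={1}
  fail(8) 'dacd': from fail(7)=0 chase 'd': 0 ⇒ 5;  out=∅∪out(5)=∅
  fail(13) 'edbe': from fail(12)=0 chase 'e': 0 ⇒ 10;  out={3}∪out(10)={3}
  fail(9) 'dacdb': from fail(8)=5 chase 'b': 5→0 ⇒ 0;  out={2}∪out(0)={2}

Run:
i=0 'a': node 0→1  emit P0@[0:0]
i=1 'b': node 1→2
i=2 'b': node 2→3
i=3 'd': node 3→4  emit P1@[0:3]
i=4 'c': node 4→0 ·f
i=5 'b': node 0→0
i=6 'd': node 0→5
i=7 'a': node 5→6  emit P0@[7:7]
i=8 'c': node 6→7
i=9 'd': node 7→8
i=10 'b': node 8→9  emit P2@[6:10]
i=11 'a': node 9→1 ·f  emit P0@[11:11]
i=12 'b': node 1→2
i=13 'd': node 2→5 ·f
i=14 'a': node 5→6  emit P0@[14:14]
i=15 'e': node 6→14  emit P4@[13:15],P5@[14:15]
i=16 'b': node 14→0 ·f
i=17 'd': node 0→5
i=18 'a': node 5→6  emit P0@[18:18]
i=19 'e': node 6→14  emit P4@[17:19],P5@[18:19]
i=20 'd': node 14→11 ·f
i=21 'a': node 11→6 ·f  emit P0@[21:21]
i=22 'e': node 6→14  emit P4@[20:22],P5@[21:22]
i=23 'e': node 14→10 ·f
i=24 'a': node 10→1 ·f  emit P0@[24:24]
i=25 'b': node 1→2
i=26 'b': node 2→3
i=27 'd': node 3→4  emit P1@[24:27]
i=28 'd': node 4→5 ·f
i=29 'd': node 5→5 ·f
i=30 'a': node 5→6  emit P0@[30:30]
i=31 'e': node 6→14  emit P4@[29:31],P5@[30:31]
i=32 'b': node 14→0 ·f
i=33 'd': node 0→5
i=34 'c': node 5→0 ·f
i=35 'a': node 0→1  emit P0@[35:35]
i=36 'd': node 1→5 ·f
i=37 'e': node 5→10 ·f
i=38 'e': node 10→10 ·f
i=39 'd': node 10→11
i=40 'a': node 11→6 ·f  emit P0@[40:40]
i=41 'c': node 6→7
i=42 'd': node 7→8
i=43 'b': node 8→9  emit P2@[39:43]
i=44 'b': node 9→0 ·f
i=45 'e': node 0→10
i=46 'b': node 10→0 ·f
i=47 'a': node 0→1  emit P0@[47:47]
i=48 'a': node 1→1 ·f  emit P0@[48:48]
i=49 'a': node 1→1 ·f  emit P0@[49:49]
i=50 'd': node 1→5 ·f
i=51 'a': node 5→6  emit P0@[51:51]
i=52 'c': node 6→7
i=53 'd': node 7→8
i=54 'b': node 8→9  emit P2@[50:54]
i=55 'd': node 9→5 ·f
i=56 'd': node 5→5 ·f
i=57 'a': node 5→6  emit P0@[57:57]
i=58 'e': node 6→14  emit P4@[56:58],P5@[57:58]
i=59 'd': node 14→11 ·f
i=60 'a': node 11→6 ·f  emit P0@[60:60]
i=61 'e': node 6→14  emit P4@[59:61],P5@[60:61]
i=62 'a': node 14→1 ·f  emit P0@[62:62]
i=63 'd': node 1→5 ·f
i=64 'c': node 5→0 ·f
i=65 'c': node 0→0
i=66 'd': node 0→5
i=67 'b': node 5→0 ·f
i=68 'd': node 0→5

Matches: [[0,0],[3,1],[7,0],[10,2],[11,0],[14,0],[15,4],[15,5],[18,0],[19,4],[19,5],[21,0],[22,4],[22,5],[24,0],[27,1],[30,0],[31,4],[31,5],[35,0],[40,0],[43,2],[47,0],[48,0],[49,0],[51,0],[54,2],[57,0],[58,4],[58,5],[60,0],[61,4],[61,5],[62,0]]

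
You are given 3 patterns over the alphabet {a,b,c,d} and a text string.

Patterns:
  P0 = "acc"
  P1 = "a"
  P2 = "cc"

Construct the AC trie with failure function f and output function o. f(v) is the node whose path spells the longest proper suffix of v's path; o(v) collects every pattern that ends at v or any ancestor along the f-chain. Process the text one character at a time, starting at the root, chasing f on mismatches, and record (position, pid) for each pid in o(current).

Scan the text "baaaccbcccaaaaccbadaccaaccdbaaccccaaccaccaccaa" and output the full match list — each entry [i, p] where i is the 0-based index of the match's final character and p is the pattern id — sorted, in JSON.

Build:
Trie (insert patterns):
  0='ε' goto a→1 c→4
  1='a' goto c→2  ←P1
  2='ac' goto c→3
  3='acc' goto ·  ←P0
  4='c' goto c→5
  5='cc' goto ·  ←P2

Failure links (BFS by depth):
  n1('a'): parent n0 fail=0; on 'a' 0 → fail=0;  out {1}∪∅={1}
  n4('c'): parent n0 fail=0; on 'c' 0 → fail=0;  out ∅∪∅=∅
  n2('ac'): parent n1 fail=0; on 'c' 0 → fail=4;  out ∅∪∅=∅
  n5('cc'): parent n4 fail=0; on 'c' 0 → fail=4;  out {2}∪∅={2}
  n3('acc'): parent n2 fail=4; on 'c' 4 → fail=5;  out {0}∪{2}={0,2}

Run:
i=0 'b': node 0→0
i=1 'a': node 0→1  emit P1@[1:1]
i=2 'a': node 1→1 ·f  emit P1@[2:2]
i=3 'a': node 1→1 ·f  emit P1@[3:3]
i=4 'c': node 1→2
i=5 'c': node 2→3  emit P0@[3:5],P2@[4:5]
i=6 'b': node 3→0 ·f
i=7 'c': node 0→4
i=8 'c': node 4→5  emit P2@[7:8]
i=9 'c': node 5→5 ·f  emit P2@[8:9]
i=10 'a': node 5→1 ·f  emit P1@[10:10]
i=11 'a': node 1→1 ·f  emit P1@[11:11]
i=12 'a': node 1→1 ·f  emit P1@[12:12]
i=13 'a': node 1→1 ·f  emit P1@[13:13]
i=14 'c': node 1→2
i=15 'c': node 2→3  emit P0@[13:15],P2@[14:15]
i=16 'b': node 3→0 ·f
i=17 'a': node 0→1  emit P1@[17:17]
i=18 'd': node 1→0 ·f
i=19 'a': node 0→1  emit P1@[19:19]
i=20 'c': node 1→2
i=21 'c': node 2→3  emit P0@[19:21],P2@[20:21]
i=22 'a': node 3→1 ·f  emit P1@[22:22]
i=23 'a': node 1→1 ·f  emit P1@[23:23]
i=24 'c': node 1→2
i=25 'c': node 2→3  emit P0@[23:25],P2@[24:25]
i=26 'd': node 3→0 ·f
i=27 'b': node 0→0
i=28 'a': node 0→1  emit P1@[28:28]
i=29 'a': node 1→1 ·f  emit P1@[29:29]
i=30 'c': node 1→2
i=31 'c': node 2→3  emit P0@[29:31],P2@[30:31]
i=32 'c': node 3→5 ·f  emit P2@[31:32]
i=33 'c': node 5→5 ·f  emit P2@[32:33]
i=34 'a': node 5→1 ·f  emit P1@[34:34]
i=35 'a': node 1→1 ·f  emit P1@[35:35]
i=36 'c': node 1→2
i=37 'c': node 2→3  emit P0@[35:37],P2@[36:37]
i=38 'a': node 3→1 ·f  emit P1@[38:38]
i=39 'c': node 1→2
i=40 'c': node 2→3  emit P0@[38:40],P2@[39:40]
i=41 'a': node 3→1 ·f  emit P1@[41:41]
i=42 'c': node 1→2
i=43 'c': node 2→3  emit P0@[41:43],P2@[42:43]
i=44 'a': node 3→1 ·f  emit P1@[44:44]
i=45 'a': node 1→1 ·f  emit P1@[45:45]

Result: [[1,1],[2,1],[3,1],[5,0],[5,2],[8,2],[9,2],[10,1],[11,1],[12,1],[13,1],[15,0],[15,2],[17,1],[19,1],[21,0],[21,2],[22,1],[23,1],[25,0],[25,2],[28,1],[29,1],[31,0],[31,2],[32,2],[33,2],[34,1],[35,1],[37,0],[37,2],[38,1],[40,0],[40,2],[41,1],[43,0],[43,2],[44,1],[45,1]]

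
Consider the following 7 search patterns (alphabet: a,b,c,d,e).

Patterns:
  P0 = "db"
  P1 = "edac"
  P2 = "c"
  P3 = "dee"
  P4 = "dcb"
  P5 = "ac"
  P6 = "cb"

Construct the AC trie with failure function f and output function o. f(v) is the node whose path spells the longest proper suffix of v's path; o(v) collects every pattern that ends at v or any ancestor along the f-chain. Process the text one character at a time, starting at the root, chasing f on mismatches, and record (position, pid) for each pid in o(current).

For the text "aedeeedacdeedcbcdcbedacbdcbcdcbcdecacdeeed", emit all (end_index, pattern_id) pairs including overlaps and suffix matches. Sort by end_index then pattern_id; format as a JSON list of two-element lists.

Build automaton:
Trie nodes:
  0='ε' goto a→12 c→7 d→1 e→3
  1='d' goto b→2 c→10 e→8
  2='db' goto ·  ←P0
  3='e' goto d→4
  4='ed' goto a→5
  5='eda' goto c→6
  6='edac' goto ·  ←P1
  7='c' goto b→14  ←P2
  8='de' goto e→9
  9='dee' goto ·  ←P3
  10='dc' goto b→11
  11='dcb' goto ·  ←P4
  12='a' goto c→13
  13='ac' goto ·  ←P5
  14='cb' goto ·  ←P6

Failure links (BFS by depth):
  n1('d'): parent n0 fail=0; on 'd' 0 → fail=0;  out ∅∪∅=∅
  n3('e'): parent n0 fail=0; on 'e' 0 → fail=0;  out ∅∪∅=∅
  n7('c'): parent n0 fail=0; on 'c' 0 → fail=0;  out {2}∪∅={2}
  n12('a'): parent n0 fail=0; on 'a' 0 → fail=0;  out ∅∪∅=∅
  n2('db'): parent n1 fail=0; on 'b' 0 → fail=0;  out {0}∪∅={0}
  n4('ed'): parent n3 fail=0; on 'd' 0 → fail=1;  out ∅∪∅=∅
  n8('de'): parent n1 fail=0; on 'e' 0 → fail=3;  out ∅∪∅=∅
  n10('dc'): parent n1 fail=0; on 'c' 0 → fail=7;  out ∅∪{2}={2}
  n13('ac'): parent n12 fail=0; on 'c' 0 → fail=7;  out {5}∪{2}={2,5}
  n14('cb'): parent n7 fail=0; on 'b' 0 → fail=0;  out {6}∪∅={6}
  n5('eda'): parent n4 fail=1; on 'a' 1→0 → fail=12;  out ∅∪∅=∅
  n9('dee'): parent n8 fail=3; on 'e' 3→0 → fail=3;  out {3}∪∅={3}
  n11('dcb'): parent n10 fail=7; on 'b' 7 → fail=14;  out {4}∪{6}={4,6}
  n6('edac'): parent n5 fail=12; on 'c' 12 → fail=13;  out {1}∪{2,5}={1,2,5}

Run:
i=0 'a': node 0→12
i=1 'e': node 12→3 ·f
i=2 'd': node 3→4
i=3 'e': node 4→8 ·f
i=4 'e': node 8→9  → match P3@[2:4]
i=5 'e': node 9→3 ·f
i=6 'd': node 3→4
i=7 'a': node 4→5
i=8 'c': node 5→6  → match P1@[5:8],P2@[8:8],P5@[7:8]
i=9 'd': node 6→1 ·f
i=10 'e': node 1→8
i=11 'e': node 8→9  → match P3@[9:11]
i=12 'd': node 9→4 ·f
i=13 'c': node 4→10 ·f  → match P2@[13:13]
i=14 'b': node 10→11  → match P4@[12:14],P6@[13:14]
i=15 'c': node 11→7 ·f  → match P2@[15:15]
i=16 'd': node 7→1 ·f
i=17 'c': node 1→10  → match P2@[17:17]
i=18 'b': node 10→11  → match P4@[16:18],P6@[17:18]
i=19 'e': node 11→3 ·f
i=20 'd': node 3→4
i=21 'a': node 4→5
i=22 'c': node 5→6  → match P1@[19:22],P2@[22:22],P5@[21:22]
i=23 'b': node 6→14 ·f  → match P6@[22:23]
i=24 'd': node 14→1 ·f
i=25 'c': node 1→10  → match P2@[25:25]
i=26 'b': node 10→11  → match P4@[24:26],P6@[25:26]
i=27 'c': node 11→7 ·f  → match P2@[27:27]
i=28 'd': node 7→1 ·f
i=29 'c': node 1→10  → match P2@[29:29]
i=30 'b': node 10→11  → match P4@[28:30],P6@[29:30]
i=31 'c': node 11→7 ·f  → match P2@[31:31]
i=32 'd': node 7→1 ·f
i=33 'e': node 1→8
i=34 'c': node 8→7 ·f  → match P2@[34:34]
i=35 'a': node 7→12 ·f
i=36 'c': node 12→13  → match P2@[36:36],P5@[35:36]
i=37 'd': node 13→1 ·f
i=38 'e': node 1→8
i=39 'e': node 8→9  → match P3@[37:39]
i=40 'e': node 9→3 ·f
i=41 'd': node 3→4

Result: [[4,3],[8,1],[8,2],[8,5],[11,3],[13,2],[14,4],[14,6],[15,2],[17,2],[18,4],[18,6],[22,1],[22,2],[22,5],[23,6],[25,2],[26,4],[26,6],[27,2],[29,2],[30,4],[30,6],[31,2],[34,2],[36,2],[36,5],[39,3]]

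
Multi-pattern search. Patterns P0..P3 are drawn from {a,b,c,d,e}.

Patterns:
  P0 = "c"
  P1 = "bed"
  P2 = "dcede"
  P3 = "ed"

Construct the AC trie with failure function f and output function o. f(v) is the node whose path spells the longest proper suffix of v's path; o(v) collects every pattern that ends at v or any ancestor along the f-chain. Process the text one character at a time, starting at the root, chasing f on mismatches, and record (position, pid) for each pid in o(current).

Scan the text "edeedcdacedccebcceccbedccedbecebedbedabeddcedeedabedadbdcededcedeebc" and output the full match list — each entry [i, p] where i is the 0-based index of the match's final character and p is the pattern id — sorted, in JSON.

Build:
Trie nodes:
  n0 'ε': b→2 c→1 d→5 e→10
  n1 'c': ·  ←P0
  n2 'b': e→3
  n3 'be': d→4
  n4 'bed': ·  ←P1
  n5 'd': c→6
  n6 'dc': e→7
  n7 'dce': d→8
  n8 'dced': e→9
  n9 'dcede': ·  ←P2
  n10 'e': d→11
  n11 'ed': ·  ←P3

BFS fail/out derivation:
  fail(1) 'c': from fail(0)=0 chase 'c': 0 ⇒ 0;  out={0}∪out(0)={0}
  fail(2) 'b': from fail(0)=0 chase 'b': 0 ⇒ 0;  out=∅∪out(0)=∅
  fail(5) 'd': from fail(0)=0 chase 'd': 0 ⇒ 0;  out=∅∪out(0)=∅
  fail(10) 'e': from fail(0)=0 chase 'e': 0 ⇒ 0;  out=∅∪out(0)=∅
  fail(3) 'be': from fail(2)=0 chase 'e': 0 ⇒ 10;  out=∅∪out(10)=∅
  fail(6) 'dc': from fail(5)=0 chase 'c': 0 ⇒ 1;  out=∅∪out(1)={0}
  fail(11) 'ed': from fail(10)=0 chase 'd': 0 ⇒ 5;  out={3}∪out(5)={3}
  fail(4) 'bed': from fail(3)=10 chase 'd': 10 ⇒ 11;  out={1}∪out(11)={1,3}
  fail(7) 'dce': from fail(6)=1 chase 'e': 1→0 ⇒ 10;  out=∅∪out(10)=∅
  fail(8) 'dced': from fail(7)=10 chase 'd': 10 ⇒ 11;  out=∅∪out(11)={3}
  fail(9) 'dcede': from fail(8)=11 chase 'e': 11→5→0 ⇒ 10;  out={2}∪out(10)={2}

Scan:
pos 0 'e': at 10
pos 1 'd': at 11  → match P3@[0:1]
pos 2 'e': at 10 (fail-walked)
pos 3 'e': at 10 (fail-walked)
pos 4 'd': at 11  → match P3@[3:4]
pos 5 'c': at 6 (fail-walked)  → match P0@[5:5]
pos 6 'd': at 5 (fail-walked)
pos 7 'a': at 0 (fail-walked)
pos 8 'c': at 1  → match P0@[8:8]
pos 9 'e': at 10 (fail-walked)
pos 10 'd': at 11  → match P3@[9:10]
pos 11 'c': at 6 (fail-walked)  → match P0@[11:11]
pos 12 'c': at 1 (fail-walked)  → match P0@[12:12]
pos 13 'e': at 10 (fail-walked)
pos 14 'b': at 2 (fail-walked)
pos 15 'c': at 1 (fail-walked)  → match P0@[15:15]
pos 16 'c': at 1 (fail-walked)  → match P0@[16:16]
pos 17 'e': at 10 (fail-walked)
pos 18 'c': at 1 (fail-walked)  → match P0@[18:18]
pos 19 'c': at 1 (fail-walked)  → match P0@[19:19]
pos 20 'b': at 2 (fail-walked)
pos 21 'e': at 3
pos 22 'd': at 4  → match P1@[20:22],P3@[21:22]
pos 23 'c': at 6 (fail-walked)  → match P0@[23:23]
pos 24 'c': at 1 (fail-walked)  → match P0@[24:24]
pos 25 'e': at 10 (fail-walked)
pos 26 'd': at 11  → match P3@[25:26]
pos 27 'b': at 2 (fail-walked)
pos 28 'e': at 3
pos 29 'c': at 1 (fail-walked)  → match P0@[29:29]
pos 30 'e': at 10 (fail-walked)
pos 31 'b': at 2 (fail-walked)
pos 32 'e': at 3
pos 33 'd': at 4  → match P1@[31:33],P3@[32:33]
pos 34 'b': at 2 (fail-walked)
pos 35 'e': at 3
pos 36 'd': at 4  → match P1@[34:36],P3@[35:36]
pos 37 'a': at 0 (fail-walked)
pos 38 'b': at 2
pos 39 'e': at 3
pos 40 'd': at 4  → match P1@[38:40],P3@[39:40]
pos 41 'd': at 5 (fail-walked)
pos 42 'c': at 6  → match P0@[42:42]
pos 43 'e': at 7
pos 44 'd': at 8  → match P3@[43:44]
pos 45 'e': at 9  → match P2@[41:45]
pos 46 'e': at 10 (fail-walked)
pos 47 'd': at 11  → match P3@[46:47]
pos 48 'a': at 0 (fail-walked)
pos 49 'b': at 2
pos 50 'e': at 3
pos 51 'd': at 4  → match P1@[49:51],P3@[50:51]
pos 52 'a': at 0 (fail-walked)
pos 53 'd': at 5
pos 54 'b': at 2 (fail-walked)
pos 55 'd': at 5 (fail-walked)
pos 56 'c': at 6  → match P0@[56:56]
pos 57 'e': at 7
pos 58 'd': at 8  → match P3@[57:58]
pos 59 'e': at 9  → match P2@[55:59]
pos 60 'd': at 11 (fail-walked)  → match P3@[59:60]
pos 61 'c': at 6 (fail-walked)  → match P0@[61:61]
pos 62 'e': at 7
pos 63 'd': at 8  → match P3@[62:63]
pos 64 'e': at 9  → match P2@[60:64]
pos 65 'e': at 10 (fail-walked)
pos 66 'b': at 2 (fail-walked)
pos 67 'c': at 1 (fail-walked)  → match P0@[67:67]

Matches: [[1,3],[4,3],[5,0],[8,0],[10,3],[11,0],[12,0],[15,0],[16,0],[18,0],[19,0],[22,1],[22,3],[23,0],[24,0],[26,3],[29,0],[33,1],[33,3],[36,1],[36,3],[40,1],[40,3],[42,0],[44,3],[45,2],[47,3],[51,1],[51,3],[56,0],[58,3],[59,2],[60,3],[61,0],[63,3],[64,2],[67,0]]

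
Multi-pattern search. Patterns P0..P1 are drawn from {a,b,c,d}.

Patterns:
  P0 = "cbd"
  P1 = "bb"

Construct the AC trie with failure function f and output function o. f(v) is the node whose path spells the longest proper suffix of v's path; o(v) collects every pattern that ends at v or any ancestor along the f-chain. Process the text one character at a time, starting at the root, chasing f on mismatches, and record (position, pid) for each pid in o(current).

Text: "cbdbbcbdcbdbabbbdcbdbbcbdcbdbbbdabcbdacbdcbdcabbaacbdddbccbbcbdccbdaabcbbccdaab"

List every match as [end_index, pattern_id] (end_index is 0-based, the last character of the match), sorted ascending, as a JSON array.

Build:
Trie (insert patterns):
  0='ε' goto b→4 c→1
  1='c' goto b→2
  2='cb' goto d→3
  3='cbd' goto ·  [P0 ends]
  4='b' goto b→5
  5='bb' goto ·  [P1 ends]

Failure links (BFS by depth):
  n1('c'): parent n0 fail=0; on 'c' 0 → fail=0;  out ∅∪∅=∅
  n4('b'): parent n0 fail=0; on 'b' 0 → fail=0;  out ∅∪∅=∅
  n2('cb'): parent n1 fail=0; on 'b' 0 → fail=4;  out ∅∪∅=∅
  n5('bb'): parent n4 fail=0; on 'b' 0 → fail=4;  out {1}∪∅={1}
  n3('cbd'): parent n2 fail=4; on 'd' 4→0 → fail=0;  out {0}∪∅={0}

Text stream:
i=0 'c': node 0→1
i=1 'b': node 1→2
i=2 'd': node 2→3  emit P0@[0:2]
i=3 'b': node 3→4 (via fail)
i=4 'b': node 4→5  emit P1@[3:4]
i=5 'c': node 5→1 (via fail)
i=6 'b': node 1→2
i=7 'd': node 2→3  emit P0@[5:7]
i=8 'c': node 3→1 (via fail)
i=9 'b': node 1→2
i=10 'd': node 2→3  emit P0@[8:10]
i=11 'b': node 3→4 (via fail)
i=12 'a': node 4→0 (via fail)
i=13 'b': node 0→4
i=14 'b': node 4→5  emit P1@[13:14]
i=15 'b': node 5→5 (via fail)  emit P1@[14:15]
i=16 'd': node 5→0 (via fail)
i=17 'c': node 0→1
i=18 'b': node 1→2
i=19 'd': node 2→3  emit P0@[17:19]
i=20 'b': node 3→4 (via fail)
i=21 'b': node 4→5  emit P1@[20:21]
i=22 'c': node 5→1 (via fail)
i=23 'b': node 1→2
i=24 'd': node 2→3  emit P0@[22:24]
i=25 'c': node 3→1 (via fail)
i=26 'b': node 1→2
i=27 'd': node 2→3  emit P0@[25:27]
i=28 'b': node 3→4 (via fail)
i=29 'b': node 4→5  emit P1@[28:29]
i=30 'b': node 5→5 (via fail)  emit P1@[29:30]
i=31 'd': node 5→0 (via fail)
i=32 'a': node 0→0
i=33 'b': node 0→4
i=34 'c': node 4→1 (via fail)
i=35 'b': node 1→2
i=36 'd': node 2→3  emit P0@[34:36]
i=37 'a': node 3→0 (via fail)
i=38 'c': node 0→1
i=39 'b': node 1→2
i=40 'd': node 2→3  emit P0@[38:40]
i=41 'c': node 3→1 (via fail)
i=42 'b': node 1→2
i=43 'd': node 2→3  emit P0@[41:43]
i=44 'c': node 3→1 (via fail)
i=45 'a': node 1→0 (via fail)
i=46 'b': node 0→4
i=47 'b': node 4→5  emit P1@[46:47]
i=48 'a': node 5→0 (via fail)
i=49 'a': node 0→0
i=50 'c': node 0→1
i=51 'b': node 1→2
i=52 'd': node 2→3  emit P0@[50:52]
i=53 'd': node 3→0 (via fail)
i=54 'd': node 0→0
i=55 'b': node 0→4
i=56 'c': node 4→1 (via fail)
i=57 'c': node 1→1 (via fail)
i=58 'b': node 1→2
i=59 'b': node 2→5 (via fail)  emit P1@[58:59]
i=60 'c': node 5→1 (via fail)
i=61 'b': node 1→2
i=62 'd': node 2→3  emit P0@[60:62]
i=63 'c': node 3→1 (via fail)
i=64 'c': node 1→1 (via fail)
i=65 'b': node 1→2
i=66 'd': node 2→3  emit P0@[64:66]
i=67 'a': node 3→0 (via fail)
i=68 'a': node 0→0
i=69 'b': node 0→4
i=70 'c': node 4→1 (via fail)
i=71 'b': node 1→2
i=72 'b': node 2→5 (via fail)  emit P1@[71:72]
i=73 'c': node 5→1 (via fail)
i=74 'c': node 1→1 (via fail)
i=75 'd': node 1→0 (via fail)
i=76 'a': node 0→0
i=77 'a': node 0→0
i=78 'b': node 0→4

Matches: [[2,0],[4,1],[7,0],[10,0],[14,1],[15,1],[19,0],[21,1],[24,0],[27,0],[29,1],[30,1],[36,0],[40,0],[43,0],[47,1],[52,0],[59,1],[62,0],[66,0],[72,1]]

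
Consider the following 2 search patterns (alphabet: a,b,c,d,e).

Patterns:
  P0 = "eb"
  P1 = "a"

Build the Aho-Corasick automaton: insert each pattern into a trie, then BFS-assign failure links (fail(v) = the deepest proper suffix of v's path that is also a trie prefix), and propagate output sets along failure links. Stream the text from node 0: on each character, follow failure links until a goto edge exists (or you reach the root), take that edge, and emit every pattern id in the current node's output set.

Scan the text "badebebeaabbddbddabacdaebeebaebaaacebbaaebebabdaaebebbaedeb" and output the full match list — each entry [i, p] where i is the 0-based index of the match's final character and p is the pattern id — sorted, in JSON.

Construct AC machine:
Trie (insert patterns):
  0='ε' goto a→3 e→1
  1='e' goto b→2
  2='eb' goto ·  [P0 ends]
  3='a' goto ·  [P1 ends]

BFS fail/out derivation:
  n1('e'): parent n0 fail=0; on 'e' 0 → fail=0;  out ∅∪∅=∅
  n3('a'): parent n0 fail=0; on 'a' 0 → fail=0;  out {1}∪∅={1}
  n2('eb'): parent n1 fail=0; on 'b' 0 → fail=0;  out {0}∪∅={0}

Run:
pos 0 'b': at 0
pos 1 'a': at 3  emit P1@[1:1]
pos 2 'd': at 0 (via fail)
pos 3 'e': at 1
pos 4 'b': at 2  emit P0@[3:4]
pos 5 'e': at 1 (via fail)
pos 6 'b': at 2  emit P0@[5:6]
pos 7 'e': at 1 (via fail)
pos 8 'a': at 3 (via fail)  emit P1@[8:8]
pos 9 'a': at 3 (via fail)  emit P1@[9:9]
pos 10 'b': at 0 (via fail)
pos 11 'b': at 0
pos 12 'd': at 0
pos 13 'd': at 0
pos 14 'b': at 0
pos 15 'd': at 0
pos 16 'd': at 0
pos 17 'a': at 3  emit P1@[17:17]
pos 18 'b': at 0 (via fail)
pos 19 'a': at 3  emit P1@[19:19]
pos 20 'c': at 0 (via fail)
pos 21 'd': at 0
pos 22 'a': at 3  emit P1@[22:22]
pos 23 'e': at 1 (via fail)
pos 24 'b': at 2  emit P0@[23:24]
pos 25 'e': at 1 (via fail)
pos 26 'e': at 1 (via fail)
pos 27 'b': at 2  emit P0@[26:27]
pos 28 'a': at 3 (via fail)  emit P1@[28:28]
pos 29 'e': at 1 (via fail)
pos 30 'b': at 2  emit P0@[29:30]
pos 31 'a': at 3 (via fail)  emit P1@[31:31]
pos 32 'a': at 3 (via fail)  emit P1@[32:32]
pos 33 'a': at 3 (via fail)  emit P1@[33:33]
pos 34 'c': at 0 (via fail)
pos 35 'e': at 1
pos 36 'b': at 2  emit P0@[35:36]
pos 37 'b': at 0 (via fail)
pos 38 'a': at 3  emit P1@[38:38]
pos 39 'a': at 3 (via fail)  emit P1@[39:39]
pos 40 'e': at 1 (via fail)
pos 41 'b': at 2  emit P0@[40:41]
pos 42 'e': at 1 (via fail)
pos 43 'b': at 2  emit P0@[42:43]
pos 44 'a': at 3 (via fail)  emit P1@[44:44]
pos 45 'b': at 0 (via fail)
pos 46 'd': at 0
pos 47 'a': at 3  emit P1@[47:47]
pos 48 'a': at 3 (via fail)  emit P1@[48:48]
pos 49 'e': at 1 (via fail)
pos 50 'b': at 2  emit P0@[49:50]
pos 51 'e': at 1 (via fail)
pos 52 'b': at 2  emit P0@[51:52]
pos 53 'b': at 0 (via fail)
pos 54 'a': at 3  emit P1@[54:54]
pos 55 'e': at 1 (via fail)
pos 56 'd': at 0 (via fail)
pos 57 'e': at 1
pos 58 'b': at 2  emit P0@[57:58]

All matches (sorted): [[1,1],[4,0],[6,0],[8,1],[9,1],[17,1],[19,1],[22,1],[24,0],[27,0],[28,1],[30,0],[31,1],[32,1],[33,1],[36,0],[38,1],[39,1],[41,0],[43,0],[44,1],[47,1],[48,1],[50,0],[52,0],[54,1],[58,0]]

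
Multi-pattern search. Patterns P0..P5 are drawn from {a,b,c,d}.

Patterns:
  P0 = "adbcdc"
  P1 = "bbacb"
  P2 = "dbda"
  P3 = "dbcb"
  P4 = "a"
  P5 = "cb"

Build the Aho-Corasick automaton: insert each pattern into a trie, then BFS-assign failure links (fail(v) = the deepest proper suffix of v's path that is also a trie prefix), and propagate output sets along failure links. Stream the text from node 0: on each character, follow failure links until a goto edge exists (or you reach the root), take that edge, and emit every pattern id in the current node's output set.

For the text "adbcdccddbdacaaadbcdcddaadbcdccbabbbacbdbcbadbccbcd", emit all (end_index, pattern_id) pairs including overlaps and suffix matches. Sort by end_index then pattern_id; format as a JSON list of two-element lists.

Build automaton:
Trie nodes:
  0='ε' goto a→1 b→7 c→18 d→12
  1='a' goto d→2  [P4 ends]
  2='ad' goto b→3
  3='adb' goto c→4
  4='adbc' goto d→5
  5='adbcd' goto c→6
  6='adbcdc' goto ·  [P0 ends]
  7='b' goto b→8
  8='bb' goto a→9
  9='bba' goto c→10
  10='bbac' goto b→11
  11='bbacb' goto ·  [P1 ends]
  12='d' goto b→13
  13='db' goto c→16 d→14
  14='dbd' goto a→15
  15='dbda' goto ·  [P2 ends]
  16='dbc' goto b→17
  17='dbcb' goto ·  [P3 ends]
  18='c' goto b→19
  19='cb' goto ·  [P5 ends]

BFS fail/out derivation:
  n1('a'): parent n0 fail=0; on 'a' 0 → fail=0;  out {4}∪∅={4}
  n7('b'): parent n0 fail=0; on 'b' 0 → fail=0;  out ∅∪∅=∅
  n12('d'): parent n0 fail=0; on 'd' 0 → fail=0;  out ∅∪∅=∅
  n18('c'): parent n0 fail=0; on 'c' 0 → fail=0;  out ∅∪∅=∅
  n2('ad'): parent n1 fail=0; on 'd' 0 → fail=12;  out ∅∪∅=∅
  n8('bb'): parent n7 fail=0; on 'b' 0 → fail=7;  out ∅∪∅=∅
  n13('db'): parent n12 fail=0; on 'b' 0 → fail=7;  out ∅∪∅=∅
  n19('cb'): parent n18 fail=0; on 'b' 0 → fail=7;  out {5}∪∅={5}
  n3('adb'): parent n2 fail=12; on 'b' 12 → fail=13;  out ∅∪∅=∅
  n9('bba'): parent n8 fail=7; on 'a' 7→0 → fail=1;  out ∅∪{4}={4}
  n14('dbd'): parent n13 fail=7; on 'd' 7→0 → fail=12;  out ∅∪∅=∅
  n16('dbc'): parent n13 fail=7; on 'c' 7→0 → fail=18;  out ∅∪∅=∅
  n4('adbc'): parent n3 fail=13; on 'c' 13 → fail=16;  out ∅∪∅=∅
  n10('bbac'): parent n9 fail=1; on 'c' 1→0 → fail=18;  out ∅∪∅=∅
  n15('dbda'): parent n14 fail=12; on 'a' 12→0 → fail=1;  out {2}∪{4}={2,4}
  n17('dbcb'): parent n16 fail=18; on 'b' 18 → fail=19;  out {3}∪{5}={3,5}
  n5('adbcd'): parent n4 fail=16; on 'd' 16→18→0 → fail=12;  out ∅∪∅=∅
  n11('bbacb'): parent n10 fail=18; on 'b' 18 → fail=19;  out {1}∪{5}={1,5}
  n6('adbcdc'): parent n5 fail=12; on 'c' 12→0 → fail=18;  out {0}∪∅={0}

Scan:
[0] read 'a'  n0⇒n1  → match P4@[0:0]
[1] read 'd'  n1⇒n2
[2] read 'b'  n2⇒n3
[3] read 'c'  n3⇒n4
[4] read 'd'  n4⇒n5
[5] read 'c'  n5⇒n6  → match P0@[0:5]
[6] read 'c'  n6⇒n18 (via fail)
[7] read 'd'  n18⇒n12 (via fail)
[8] read 'd'  n12⇒n12 (via fail)
[9] read 'b'  n12⇒n13
[10] read 'd'  n13⇒n14
[11] read 'a'  n14⇒n15  → match P2@[8:11],P4@[11:11]
[12] read 'c'  n15⇒n18 (via fail)
[13] read 'a'  n18⇒n1 (via fail)  → match P4@[13:13]
[14] read 'a'  n1⇒n1 (via fail)  → match P4@[14:14]
[15] read 'a'  n1⇒n1 (via fail)  → match P4@[15:15]
[16] read 'd'  n1⇒n2
[17] read 'b'  n2⇒n3
[18] read 'c'  n3⇒n4
[19] read 'd'  n4⇒n5
[20] read 'c'  n5⇒n6  → match P0@[15:20]
[21] read 'd'  n6⇒n12 (via fail)
[22] read 'd'  n12⇒n12 (via fail)
[23] read 'a'  n12⇒n1 (via fail)  → match P4@[23:23]
[24] read 'a'  n1⇒n1 (via fail)  → match P4@[24:24]
[25] read 'd'  n1⇒n2
[26] read 'b'  n2⇒n3
[27] read 'c'  n3⇒n4
[28] read 'd'  n4⇒n5
[29] read 'c'  n5⇒n6  → match P0@[24:29]
[30] read 'c'  n6⇒n18 (via fail)
[31] read 'b'  n18⇒n19  → match P5@[30:31]
[32] read 'a'  n19⇒n1 (via fail)  → match P4@[32:32]
[33] read 'b'  n1⇒n7 (via fail)
[34] read 'b'  n7⇒n8
[35] read 'b'  n8⇒n8 (via fail)
[36] read 'a'  n8⇒n9  → match P4@[36:36]
[37] read 'c'  n9⇒n10
[38] read 'b'  n10⇒n11  → match P1@[34:38],P5@[37:38]
[39] read 'd'  n11⇒n12 (via fail)
[40] read 'b'  n12⇒n13
[41] read 'c'  n13⇒n16
[42] read 'b'  n16⇒n17  → match P3@[39:42],P5@[41:42]
[43] read 'a'  n17⇒n1 (via fail)  → match P4@[43:43]
[44] read 'd'  n1⇒n2
[45] read 'b'  n2⇒n3
[46] read 'c'  n3⇒n4
[47] read 'c'  n4⇒n18 (via fail)
[48] read 'b'  n18⇒n19  → match P5@[47:48]
[49] read 'c'  n19⇒n18 (via fail)
[50] read 'd'  n18⇒n12 (via fail)

Result: [[0,4],[5,0],[11,2],[11,4],[13,4],[14,4],[15,4],[20,0],[23,4],[24,4],[29,0],[31,5],[32,4],[36,4],[38,1],[38,5],[42,3],[42,5],[43,4],[48,5]]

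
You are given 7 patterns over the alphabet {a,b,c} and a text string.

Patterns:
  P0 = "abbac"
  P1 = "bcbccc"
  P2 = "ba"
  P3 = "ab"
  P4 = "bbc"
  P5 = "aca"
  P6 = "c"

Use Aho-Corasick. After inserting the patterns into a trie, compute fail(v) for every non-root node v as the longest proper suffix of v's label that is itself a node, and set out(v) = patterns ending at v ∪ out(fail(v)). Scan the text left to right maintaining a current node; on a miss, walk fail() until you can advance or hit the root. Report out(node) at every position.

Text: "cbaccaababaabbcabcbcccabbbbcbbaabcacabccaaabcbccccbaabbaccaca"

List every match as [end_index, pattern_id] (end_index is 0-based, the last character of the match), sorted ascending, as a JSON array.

Construct AC machine:
Trie (insert patterns):
  n0 'ε': a→1 b→6 c→17
  n1 'a': b→2 c→15
  n2 'ab': b→3  [P3 ends]
  n3 'abb': a→4
  n4 'abba': c→5
  n5 'abbac': ·  [P0 ends]
  n6 'b': a→12 b→13 c→7
  n7 'bc': b→8
  n8 'bcb': c→9
  n9 'bcbc': c→10
  n10 'bcbcc': c→11
  n11 'bcbccc': ·  [P1 ends]
  n12 'ba': ·  [P2 ends]
  n13 'bb': c→14
  n14 'bbc': ·  [P4 ends]
  n15 'ac': a→16
  n16 'aca': ·  [P5 ends]
  n17 'c': ·  [P6 ends]

BFS fail/out derivation:
  n1('a'): parent n0 fail=0; on 'a' 0 → fail=0;  out ∅∪∅=∅
  n6('b'): parent n0 fail=0; on 'b' 0 → fail=0;  out ∅∪∅=∅
  n17('c'): parent n0 fail=0; on 'c' 0 → fail=0;  out {6}∪∅={6}
  n2('ab'): parent n1 fail=0; on 'b' 0 → fail=6;  out {3}∪∅={3}
  n7('bc'): parent n6 fail=0; on 'c' 0 → fail=17;  out ∅∪{6}={6}
  n12('ba'): parent n6 fail=0; on 'a' 0 → fail=1;  out {2}∪∅={2}
  n13('bb'): parent n6 fail=0; on 'b' 0 → fail=6;  out ∅∪∅=∅
  n15('ac'): parent n1 fail=0; on 'c' 0 → fail=17;  out ∅∪{6}={6}
  n3('abb'): parent n2 fail=6; on 'b' 6 → fail=13;  out ∅∪∅=∅
  n8('bcb'): parent n7 fail=17; on 'b' 17→0 → fail=6;  out ∅∪∅=∅
  n14('bbc'): parent n13 fail=6; on 'c' 6 → fail=7;  out {4}∪{6}={4,6}
  n16('aca'): parent n15 fail=17; on 'a' 17→0 → fail=1;  out {5}∪∅={5}
  n4('abba'): parent n3 fail=13; on 'a' 13→6 → fail=12;  out ∅∪{2}={2}
  n9('bcbc'): parent n8 fail=6; on 'c' 6 → fail=7;  out ∅∪{6}={6}
  n5('abbac'): parent n4 fail=12; on 'c' 12→1 → fail=15;  out {0}∪{6}={0,6}
  n10('bcbcc'): parent n9 fail=7; on 'c' 7→17→0 → fail=17;  out ∅∪{6}={6}
  n11('bcbccc'): parent n10 fail=17; on 'c' 17→0 → fail=17;  out {1}∪{6}={1,6}

Run:
i=0 'c': node 0→17  ** P6@[0:0]
i=1 'b': node 17→6 ·f
i=2 'a': node 6→12  ** P2@[1:2]
i=3 'c': node 12→15 ·f  ** P6@[3:3]
i=4 'c': node 15→17 ·f  ** P6@[4:4]
i=5 'a': node 17→1 ·f
i=6 'a': node 1→1 ·f
i=7 'b': node 1→2  ** P3@[6:7]
i=8 'a': node 2→12 ·f  ** P2@[7:8]
i=9 'b': node 12→2 ·f  ** P3@[8:9]
i=10 'a': node 2→12 ·f  ** P2@[9:10]
i=11 'a': node 12→1 ·f
i=12 'b': node 1→2  ** P3@[11:12]
i=13 'b': node 2→3
i=14 'c': node 3→14 ·f  ** P4@[12:14],P6@[14:14]
i=15 'a': node 14→1 ·f
i=16 'b': node 1→2  ** P3@[15:16]
i=17 'c': node 2→7 ·f  ** P6@[17:17]
i=18 'b': node 7→8
i=19 'c': node 8→9  ** P6@[19:19]
i=20 'c': node 9→10  ** P6@[20:20]
i=21 'c': node 10→11  ** P1@[16:21],P6@[21:21]
i=22 'a': node 11→1 ·f
i=23 'b': node 1→2  ** P3@[22:23]
i=24 'b': node 2→3
i=25 'b': node 3→13 ·f
i=26 'b': node 13→13 ·f
i=27 'c': node 13→14  ** P4@[25:27],P6@[27:27]
i=28 'b': node 14→8 ·f
i=29 'b': node 8→13 ·f
i=30 'a': node 13→12 ·f  ** P2@[29:30]
i=31 'a': node 12→1 ·f
i=32 'b': node 1→2  ** P3@[31:32]
i=33 'c': node 2→7 ·f  ** P6@[33:33]
i=34 'a': node 7→1 ·f
i=35 'c': node 1→15  ** P6@[35:35]
i=36 'a': node 15→16  ** P5@[34:36]
i=37 'b': node 16→2 ·f  ** P3@[36:37]
i=38 'c': node 2→7 ·f  ** P6@[38:38]
i=39 'c': node 7→17 ·f  ** P6@[39:39]
i=40 'a': node 17→1 ·f
i=41 'a': node 1→1 ·f
i=42 'a': node 1→1 ·f
i=43 'b': node 1→2  ** P3@[42:43]
i=44 'c': node 2→7 ·f  ** P6@[44:44]
i=45 'b': node 7→8
i=46 'c': node 8→9  ** P6@[46:46]
i=47 'c': node 9→10  ** P6@[47:47]
i=48 'c': node 10→11  ** P1@[43:48],P6@[48:48]
i=49 'c': node 11→17 ·f  ** P6@[49:49]
i=50 'b': node 17→6 ·f
i=51 'a': node 6→12  ** P2@[50:51]
i=52 'a': node 12→1 ·f
i=53 'b': node 1→2  ** P3@[52:53]
i=54 'b': node 2→3
i=55 'a': node 3→4  ** P2@[54:55]
i=56 'c': node 4→5  ** P0@[52:56],P6@[56:56]
i=57 'c': node 5→17 ·f  ** P6@[57:57]
i=58 'a': node 17→1 ·f
i=59 'c': node 1→15  ** P6@[59:59]
i=60 'a': node 15→16  ** P5@[58:60]

All matches (sorted): [[0,6],[2,2],[3,6],[4,6],[7,3],[8,2],[9,3],[10,2],[12,3],[14,4],[14,6],[16,3],[17,6],[19,6],[20,6],[21,1],[21,6],[23,3],[27,4],[27,6],[30,2],[32,3],[33,6],[35,6],[36,5],[37,3],[38,6],[39,6],[43,3],[44,6],[46,6],[47,6],[48,1],[48,6],[49,6],[51,2],[53,3],[55,2],[56,0],[56,6],[57,6],[59,6],[60,5]]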